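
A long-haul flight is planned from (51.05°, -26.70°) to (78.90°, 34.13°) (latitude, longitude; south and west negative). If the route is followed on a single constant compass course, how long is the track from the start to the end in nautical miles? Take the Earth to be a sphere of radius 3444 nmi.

2167 nmi

Δψ = ln[tan(π/4+φ₂/2)/tan(π/4+φ₁/2)] = +1.2918;  Δφ = +0.4861 rad,  Δλ = +1.0617 rad
q = Δφ/Δψ = 0.3763
d = R·√(Δφ² + q²Δλ²) = 3444·0.62918 = 2167 nmi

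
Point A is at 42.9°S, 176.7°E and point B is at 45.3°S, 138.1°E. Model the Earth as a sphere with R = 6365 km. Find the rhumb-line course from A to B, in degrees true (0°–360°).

265.1°

Δψ = ln[tan(π/4+φ₂/2)/tan(π/4+φ₁/2)] = -0.0583
Δλ = -0.6737 rad (taken the short way round)
course = atan2(Δλ, Δψ) = 265.05°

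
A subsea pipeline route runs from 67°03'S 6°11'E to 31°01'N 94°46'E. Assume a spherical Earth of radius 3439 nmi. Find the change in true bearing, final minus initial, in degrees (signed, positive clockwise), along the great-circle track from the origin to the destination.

-49.4°

At departure: θ₁ = atan2(sin Δλ cos φ₂, cos φ₁ sin φ₂ − sin φ₁ cos φ₂ cos Δλ) = 75.57°
At arrival: θ₂ = atan2(sin Δλ cos φ₁, −cos φ₂ sin φ₁ + sin φ₂ cos φ₁ cos Δλ) = 26.14°
Δθ = θ₂ − θ₁ = -49.4°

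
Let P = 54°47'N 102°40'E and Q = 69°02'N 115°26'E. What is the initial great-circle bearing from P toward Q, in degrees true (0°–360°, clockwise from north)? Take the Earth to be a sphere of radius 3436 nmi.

17.3°

θ = atan2( sin Δλ·cos φ₂ ,  cos φ₁ sin φ₂ − sin φ₁ cos φ₂ cos Δλ )
  = atan2(+0.0791, +0.2534) = 17.33°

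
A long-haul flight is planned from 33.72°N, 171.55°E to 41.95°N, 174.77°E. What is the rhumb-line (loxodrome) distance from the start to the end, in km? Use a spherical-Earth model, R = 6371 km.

958 km

Rhumb course C = atan2(Δλ, Δψ) with Δψ = ln[tan(π/4+φ₂/2)/tan(π/4+φ₁/2)] = +0.1822, Δλ = +0.0562 → C = 17.14°
d = R·|Δφ| / |cos C| = 6371·0.14364 / 0.95558 = 958 km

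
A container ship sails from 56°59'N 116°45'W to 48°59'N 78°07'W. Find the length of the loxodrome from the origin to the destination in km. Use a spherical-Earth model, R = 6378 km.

2729 km

Rhumb course C = atan2(Δλ, Δψ) with Δψ = ln[tan(π/4+φ₂/2)/tan(π/4+φ₁/2)] = -0.2328, Δλ = +0.6743 → C = 109.05°
d = R·|Δφ| / |cos C| = 6378·0.13963 / 0.32632 = 2729 km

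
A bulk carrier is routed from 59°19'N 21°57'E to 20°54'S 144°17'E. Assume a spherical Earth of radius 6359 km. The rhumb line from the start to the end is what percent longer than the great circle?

5.0%

Great circle: σ = 2.1673 rad → d_gc = Rσ = 13781.9 km
Rhumb: Δφ = -1.4000, Δλ = +2.1351, Δψ = -1.6665, q = Δφ/Δψ = 0.8401 → d_rh = R√(Δφ²+q²Δλ²) = 14469.6 km
Excess = (14469.6 − 13781.9) / 13781.9 = 687.7 / 13781.9 = 4.99% ≈ 5.0%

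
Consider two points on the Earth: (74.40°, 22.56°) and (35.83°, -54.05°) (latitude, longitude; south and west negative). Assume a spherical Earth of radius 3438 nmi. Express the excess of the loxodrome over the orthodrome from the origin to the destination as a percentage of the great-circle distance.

5.5%

Great circle: σ = 0.9093 rad → d_gc = Rσ = 3126.1 nmi
Rhumb: Δφ = -0.6732, Δλ = -1.3371, Δψ = -1.3173, q = Δφ/Δψ = 0.5110 → d_rh = R√(Δφ²+q²Δλ²) = 3297.7 nmi
Excess = (3297.7 − 3126.1) / 3126.1 = 171.6 / 3126.1 = 5.49% ≈ 5.5%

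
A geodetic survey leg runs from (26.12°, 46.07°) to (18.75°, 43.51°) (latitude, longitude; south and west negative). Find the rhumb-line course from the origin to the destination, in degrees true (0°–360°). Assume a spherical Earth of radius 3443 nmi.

197.8°

Δψ = ln[tan(π/4+φ₂/2)/tan(π/4+φ₁/2)] = -0.1393
Δλ = -0.0447 rad (taken the short way round)
course = atan2(Δλ, Δψ) = 197.78°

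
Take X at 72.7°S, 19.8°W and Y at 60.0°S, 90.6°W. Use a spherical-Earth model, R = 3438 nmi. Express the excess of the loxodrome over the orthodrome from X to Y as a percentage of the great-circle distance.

Great circle: σ = 0.5038 rad → d_gc = Rσ = 1732.1 nmi
Rhumb: Δφ = +0.2217, Δλ = -1.2357, Δψ = +0.5661, q = Δφ/Δψ = 0.3916 → d_rh = R√(Δφ²+q²Δλ²) = 1829.8 nmi
Excess = (1829.8 − 1732.1) / 1732.1 = 97.7 / 1732.1 = 5.64% ≈ 5.6%

5.6%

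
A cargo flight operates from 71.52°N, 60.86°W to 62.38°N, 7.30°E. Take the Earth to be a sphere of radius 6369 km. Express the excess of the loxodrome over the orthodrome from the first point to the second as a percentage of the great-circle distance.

Great circle: σ = 0.4623 rad → d_gc = Rσ = 2944.5 km
Rhumb: Δφ = -0.1595, Δλ = +1.1896, Δψ = -0.4128, q = Δφ/Δψ = 0.3865 → d_rh = R√(Δφ²+q²Δλ²) = 3099.5 km
Excess = (3099.5 − 2944.5) / 2944.5 = 155.0 / 2944.5 = 5.26% ≈ 5.3%

5.3%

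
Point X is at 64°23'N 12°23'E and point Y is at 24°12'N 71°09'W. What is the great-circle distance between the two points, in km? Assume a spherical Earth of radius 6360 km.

7275 km

cos σ = sin φ₁ sin φ₂ + cos φ₁ cos φ₂ cos Δλ
      = sin(64.38°)sin(24.20°) + cos(64.38°)cos(24.20°)cos(-83.53°) = 0.4140
σ = 65.541° → d = Rσ = 6360·1.14390 = 7275 km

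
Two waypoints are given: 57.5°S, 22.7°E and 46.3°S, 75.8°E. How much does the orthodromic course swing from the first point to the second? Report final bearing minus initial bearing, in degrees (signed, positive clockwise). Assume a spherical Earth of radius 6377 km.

At departure: θ₁ = atan2(sin Δλ cos φ₂, cos φ₁ sin φ₂ − sin φ₁ cos φ₂ cos Δλ) = 94.00°
At arrival: θ₂ = atan2(sin Δλ cos φ₁, −cos φ₂ sin φ₁ + sin φ₂ cos φ₁ cos Δλ) = 50.88°
Δθ = θ₂ − θ₁ = -43.1°

-43.1°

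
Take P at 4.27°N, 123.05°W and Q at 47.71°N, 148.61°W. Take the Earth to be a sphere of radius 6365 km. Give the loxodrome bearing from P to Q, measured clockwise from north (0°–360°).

Δψ = ln[tan(π/4+φ₂/2)/tan(π/4+φ₁/2)] = +0.8753
Δλ = -0.4461 rad (taken the short way round)
course = atan2(Δλ, Δψ) = 332.99°

333.0°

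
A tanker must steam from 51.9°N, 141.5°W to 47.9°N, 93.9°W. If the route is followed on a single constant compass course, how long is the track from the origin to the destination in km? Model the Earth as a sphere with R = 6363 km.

Rhumb course C = atan2(Δλ, Δψ) with Δψ = ln[tan(π/4+φ₂/2)/tan(π/4+φ₁/2)] = -0.1085, Δλ = +0.8308 → C = 97.44°
d = R·|Δφ| / |cos C| = 6363·0.06981 / 0.12946 = 3431 km

3431 km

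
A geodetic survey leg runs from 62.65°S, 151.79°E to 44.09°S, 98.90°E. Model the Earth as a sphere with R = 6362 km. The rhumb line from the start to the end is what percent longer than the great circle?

Great circle: σ = 0.6144 rad → d_gc = Rσ = 3909.0 km
Rhumb: Δφ = +0.3239, Δλ = -0.9231, Δψ = +0.5543, q = Δφ/Δψ = 0.5844 → d_rh = R√(Δφ²+q²Δλ²) = 4003.1 km
Excess = (4003.1 − 3909.0) / 3909.0 = 94.1 / 3909.0 = 2.41% ≈ 2.4%

2.4%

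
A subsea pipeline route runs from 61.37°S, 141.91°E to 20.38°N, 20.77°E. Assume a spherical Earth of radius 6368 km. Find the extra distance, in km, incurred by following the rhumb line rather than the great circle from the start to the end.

732 km

Great circle: cos σ = sin φ₁ sin φ₂ + cos φ₁ cos φ₂ cos Δλ,  σ = 2.1388 rad → d_gc = 13619.8 km
Rhumb line: Δψ = +1.7292, q = Δφ/Δψ = 0.8251, d_rh = R√(Δφ²+q²Δλ²) = 14351.4 km
Excess = 14351.4 − 13619.8 = 731.6 ≈ 732 km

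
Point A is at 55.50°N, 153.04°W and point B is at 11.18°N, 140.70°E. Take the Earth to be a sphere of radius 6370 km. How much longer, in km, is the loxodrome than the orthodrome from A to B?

154 km

Great circle: cos σ = sin φ₁ sin φ₂ + cos φ₁ cos φ₂ cos Δλ,  σ = 1.1772 rad → d_gc = 7498.9 km
Rhumb line: Δψ = -0.9732, q = Δφ/Δψ = 0.7949, d_rh = R√(Δφ²+q²Δλ²) = 7652.8 km
Excess = 7652.8 − 7498.9 = 153.9 ≈ 154 km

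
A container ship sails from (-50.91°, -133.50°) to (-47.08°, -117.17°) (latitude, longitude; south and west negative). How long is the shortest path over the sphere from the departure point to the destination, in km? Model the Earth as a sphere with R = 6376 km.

cos σ = sin φ₁ sin φ₂ + cos φ₁ cos φ₂ cos Δλ
      = sin(-50.91°)sin(-47.08°) + cos(-50.91°)cos(-47.08°)cos(16.33°) = 0.9804
σ = 11.350° → d = Rσ = 6376·0.19809 = 1263 km

1263 km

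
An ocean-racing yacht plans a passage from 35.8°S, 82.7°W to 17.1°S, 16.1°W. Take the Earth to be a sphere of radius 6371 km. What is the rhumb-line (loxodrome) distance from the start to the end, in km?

6907 km

Δψ = ln[tan(π/4+φ₂/2)/tan(π/4+φ₁/2)] = +0.3670;  Δφ = +0.3264 rad,  Δλ = +1.1624 rad
q = Δφ/Δψ = 0.8894
d = R·√(Δφ² + q²Δλ²) = 6371·1.08407 = 6907 km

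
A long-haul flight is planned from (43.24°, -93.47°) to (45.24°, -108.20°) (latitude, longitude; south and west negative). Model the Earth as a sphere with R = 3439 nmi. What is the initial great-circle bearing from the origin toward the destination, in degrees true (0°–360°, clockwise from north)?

285.8°

N = sin Δλ·cos φ₂ = -0.1790;  D = cos φ₁ sin φ₂ − sin φ₁ cos φ₂ cos Δλ = +0.0508
initial course = atan2(N, D) = 285.83°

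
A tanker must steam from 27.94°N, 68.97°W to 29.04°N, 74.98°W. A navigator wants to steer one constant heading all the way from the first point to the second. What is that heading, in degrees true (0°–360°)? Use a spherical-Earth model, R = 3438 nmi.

281.8°

Meridional parts: M(φ₁)=+0.5082, M(φ₂)=+0.5301 → ΔM = +0.0218;  Δλ = -0.1049 rad
tan C = Δλ / ΔM = -4.8019 → C = 281.76°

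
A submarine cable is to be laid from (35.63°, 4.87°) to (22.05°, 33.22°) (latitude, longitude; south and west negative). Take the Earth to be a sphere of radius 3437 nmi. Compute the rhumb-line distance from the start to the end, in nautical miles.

Rhumb course C = atan2(Δλ, Δψ) with Δψ = ln[tan(π/4+φ₂/2)/tan(π/4+φ₁/2)] = -0.2716, Δλ = +0.4948 → C = 118.76°
d = R·|Δφ| / |cos C| = 3437·0.23702 / 0.48118 = 1693 nmi

1693 nmi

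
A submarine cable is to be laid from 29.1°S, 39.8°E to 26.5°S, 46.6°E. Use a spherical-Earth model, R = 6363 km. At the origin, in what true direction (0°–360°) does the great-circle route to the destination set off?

68.2°

N = sin Δλ·cos φ₂ = +0.1060;  D = cos φ₁ sin φ₂ − sin φ₁ cos φ₂ cos Δλ = +0.0423
initial course = atan2(N, D) = 68.24°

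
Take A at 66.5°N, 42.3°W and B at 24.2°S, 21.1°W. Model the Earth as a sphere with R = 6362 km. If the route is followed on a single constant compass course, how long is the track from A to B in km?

10241 km

Rhumb course C = atan2(Δλ, Δψ) with Δψ = ln[tan(π/4+φ₂/2)/tan(π/4+φ₁/2)] = -2.0057, Δλ = +0.3700 → C = 169.55°
d = R·|Δφ| / |cos C| = 6362·1.58301 / 0.98341 = 10241 km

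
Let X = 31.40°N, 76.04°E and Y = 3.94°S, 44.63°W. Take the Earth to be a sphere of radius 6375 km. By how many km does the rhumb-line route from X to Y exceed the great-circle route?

264 km

Great circle: cos σ = sin φ₁ sin φ₂ + cos φ₁ cos φ₂ cos Δλ,  σ = 2.0603 rad → d_gc = 13134.2 km
Rhumb line: Δψ = -0.6465, q = Δφ/Δψ = 0.9540, d_rh = R√(Δφ²+q²Δλ²) = 13398.6 km
Excess = 13398.6 − 13134.2 = 264.4 ≈ 264 km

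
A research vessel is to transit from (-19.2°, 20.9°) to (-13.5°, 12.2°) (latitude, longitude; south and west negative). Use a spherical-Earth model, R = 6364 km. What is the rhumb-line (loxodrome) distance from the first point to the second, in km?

1122 km

Δψ = ln[tan(π/4+φ₂/2)/tan(π/4+φ₁/2)] = +0.1037;  Δφ = +0.0995 rad,  Δλ = -0.1518 rad
q = Δφ/Δψ = 0.9591
d = R·√(Δφ² + q²Δλ²) = 6364·0.17637 = 1122 km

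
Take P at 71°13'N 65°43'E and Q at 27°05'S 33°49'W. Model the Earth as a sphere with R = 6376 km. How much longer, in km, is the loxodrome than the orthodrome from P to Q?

532 km

Great circle: cos σ = sin φ₁ sin φ₂ + cos φ₁ cos φ₂ cos Δλ,  σ = 2.0698 rad → d_gc = 13196.8 km
Rhumb line: Δψ = -2.2907, q = Δφ/Δψ = 0.7490, d_rh = R√(Δφ²+q²Δλ²) = 13728.8 km
Excess = 13728.8 − 13196.8 = 532.0 ≈ 532 km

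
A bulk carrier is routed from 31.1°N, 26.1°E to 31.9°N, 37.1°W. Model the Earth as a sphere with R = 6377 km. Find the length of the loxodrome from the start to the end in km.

Δψ = ln[tan(π/4+φ₂/2)/tan(π/4+φ₁/2)] = +0.0164;  Δφ = +0.0140 rad,  Δλ = -1.1030 rad
q = Δφ/Δψ = 0.8526
d = R·√(Δφ² + q²Δλ²) = 6377·0.94059 = 5998 km

5998 km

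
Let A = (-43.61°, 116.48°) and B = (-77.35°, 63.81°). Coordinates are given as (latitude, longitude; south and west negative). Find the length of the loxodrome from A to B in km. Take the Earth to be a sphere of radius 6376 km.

4540 km

Δψ = ln[tan(π/4+φ₂/2)/tan(π/4+φ₁/2)] = -1.3522;  Δφ = -0.5889 rad,  Δλ = -0.9193 rad
q = Δφ/Δψ = 0.4355
d = R·√(Δφ² + q²Δλ²) = 6376·0.71207 = 4540 km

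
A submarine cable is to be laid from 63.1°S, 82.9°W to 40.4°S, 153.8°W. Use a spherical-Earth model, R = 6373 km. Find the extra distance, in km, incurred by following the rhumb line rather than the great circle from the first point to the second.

Great circle: cos σ = sin φ₁ sin φ₂ + cos φ₁ cos φ₂ cos Δλ,  σ = 0.8083 rad → d_gc = 5151.3 km
Rhumb line: Δψ = +0.6586, q = Δφ/Δψ = 0.6016, d_rh = R√(Δφ²+q²Δλ²) = 5374.2 km
Excess = 5374.2 − 5151.3 = 222.9 ≈ 223 km

223 km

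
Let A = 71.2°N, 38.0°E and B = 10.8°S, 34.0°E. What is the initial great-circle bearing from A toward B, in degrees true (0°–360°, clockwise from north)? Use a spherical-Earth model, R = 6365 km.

184.0°

θ = atan2( sin Δλ·cos φ₂ ,  cos φ₁ sin φ₂ − sin φ₁ cos φ₂ cos Δλ )
  = atan2(-0.0685, -0.9880) = 183.97°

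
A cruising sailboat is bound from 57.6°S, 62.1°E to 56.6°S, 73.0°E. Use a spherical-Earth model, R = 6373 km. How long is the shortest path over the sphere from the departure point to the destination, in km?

Haversine: a = sin²(Δφ/2)+cos φ₁ cos φ₂ sin²(Δλ/2) = 0.00274;  σ = 2·atan2(√a,√(1−a))
σ = 5.998° → d = Rσ = 6373·0.10468 = 667 km

667 km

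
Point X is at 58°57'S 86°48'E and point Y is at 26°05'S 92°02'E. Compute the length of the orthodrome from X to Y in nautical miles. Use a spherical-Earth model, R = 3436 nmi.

1983 nmi

Haversine: a = sin²(Δφ/2)+cos φ₁ cos φ₂ sin²(Δλ/2) = 0.08100;  σ = 2·atan2(√a,√(1−a))
σ = 33.070° → d = Rσ = 3436·0.57718 = 1983 nmi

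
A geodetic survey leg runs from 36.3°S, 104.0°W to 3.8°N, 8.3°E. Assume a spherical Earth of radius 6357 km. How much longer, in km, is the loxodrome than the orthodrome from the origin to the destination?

270 km

Great circle: cos σ = sin φ₁ sin φ₂ + cos φ₁ cos φ₂ cos Δλ,  σ = 1.9224 rad → d_gc = 12220.5 km
Rhumb line: Δψ = +0.7471, q = Δφ/Δψ = 0.9368, d_rh = R√(Δφ²+q²Δλ²) = 12490.9 km
Excess = 12490.9 − 12220.5 = 270.4 ≈ 270 km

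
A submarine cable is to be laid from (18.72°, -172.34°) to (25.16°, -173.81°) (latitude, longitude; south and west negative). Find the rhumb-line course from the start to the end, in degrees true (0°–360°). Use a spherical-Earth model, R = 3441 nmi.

Meridional parts: M(φ₁)=+0.3327, M(φ₂)=+0.4540 → ΔM = +0.1213;  Δλ = -0.0257 rad
tan C = Δλ / ΔM = -0.2116 → C = 348.05°

348.1°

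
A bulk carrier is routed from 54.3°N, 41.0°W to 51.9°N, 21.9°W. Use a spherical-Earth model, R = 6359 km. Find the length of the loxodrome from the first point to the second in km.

1300 km

Δψ = ln[tan(π/4+φ₂/2)/tan(π/4+φ₁/2)] = -0.0698;  Δφ = -0.0419 rad,  Δλ = +0.3334 rad
q = Δφ/Δψ = 0.6002
d = R·√(Δφ² + q²Δλ²) = 6359·0.20443 = 1300 km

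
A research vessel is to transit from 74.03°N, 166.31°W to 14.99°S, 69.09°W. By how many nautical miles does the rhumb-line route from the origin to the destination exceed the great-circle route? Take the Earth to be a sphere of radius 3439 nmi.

330 nmi

Great circle: cos σ = sin φ₁ sin φ₂ + cos φ₁ cos φ₂ cos Δλ,  σ = 1.8567 rad → d_gc = 6385.4 nmi
Rhumb line: Δψ = -2.2288, q = Δφ/Δψ = 0.6971, d_rh = R√(Δφ²+q²Δλ²) = 6715.3 nmi
Excess = 6715.3 − 6385.4 = 329.9 ≈ 330 nmi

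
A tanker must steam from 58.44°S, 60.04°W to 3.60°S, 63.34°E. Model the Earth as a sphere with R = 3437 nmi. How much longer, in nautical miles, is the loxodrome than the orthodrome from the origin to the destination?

Great circle: cos σ = sin φ₁ sin φ₂ + cos φ₁ cos φ₂ cos Δλ,  σ = 1.8069 rad → d_gc = 6210.2 nmi
Rhumb line: Δψ = +1.2009, q = Δφ/Δψ = 0.7970, d_rh = R√(Δφ²+q²Δλ²) = 6754.3 nmi
Excess = 6754.3 − 6210.2 = 544.1 ≈ 544 nmi

544 nmi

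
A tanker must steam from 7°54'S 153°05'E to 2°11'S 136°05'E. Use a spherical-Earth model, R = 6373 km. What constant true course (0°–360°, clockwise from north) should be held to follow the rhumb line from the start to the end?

Meridional parts: M(φ₁)=-0.1383, M(φ₂)=-0.0381 → ΔM = +0.1002;  Δλ = -0.2967 rad
tan C = Δλ / ΔM = -2.9610 → C = 288.66°

288.7°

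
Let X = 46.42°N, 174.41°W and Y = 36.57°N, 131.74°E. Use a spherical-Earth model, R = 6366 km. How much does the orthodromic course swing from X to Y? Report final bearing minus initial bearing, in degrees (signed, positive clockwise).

At departure: θ₁ = atan2(sin Δλ cos φ₂, cos φ₁ sin φ₂ − sin φ₁ cos φ₂ cos Δλ) = 275.94°
At arrival: θ₂ = atan2(sin Δλ cos φ₁, −cos φ₂ sin φ₁ + sin φ₂ cos φ₁ cos Δλ) = 238.62°
Δθ = θ₂ − θ₁ = -37.3°

-37.3°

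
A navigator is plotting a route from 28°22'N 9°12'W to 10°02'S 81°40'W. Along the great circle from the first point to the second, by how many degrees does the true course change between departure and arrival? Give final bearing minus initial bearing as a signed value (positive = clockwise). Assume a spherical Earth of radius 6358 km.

At departure: θ₁ = atan2(sin Δλ cos φ₂, cos φ₁ sin φ₂ − sin φ₁ cos φ₂ cos Δλ) = 252.60°
At arrival: θ₂ = atan2(sin Δλ cos φ₁, −cos φ₂ sin φ₁ + sin φ₂ cos φ₁ cos Δλ) = 238.51°
Δθ = θ₂ − θ₁ = -14.1°

-14.1°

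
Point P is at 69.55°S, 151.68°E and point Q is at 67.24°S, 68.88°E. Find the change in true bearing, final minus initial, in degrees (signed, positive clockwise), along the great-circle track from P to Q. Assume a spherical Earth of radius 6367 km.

At departure: θ₁ = atan2(sin Δλ cos φ₂, cos φ₁ sin φ₂ − sin φ₁ cos φ₂ cos Δλ) = 234.21°
At arrival: θ₂ = atan2(sin Δλ cos φ₁, −cos φ₂ sin φ₁ + sin φ₂ cos φ₁ cos Δλ) = 312.90°
Δθ = θ₂ − θ₁ = +78.7°

+78.7°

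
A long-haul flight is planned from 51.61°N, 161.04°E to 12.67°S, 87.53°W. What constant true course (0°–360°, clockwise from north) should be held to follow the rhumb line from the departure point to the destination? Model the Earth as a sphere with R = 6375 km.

Meridional parts: M(φ₁)=+1.0552, M(φ₂)=-0.2230 → ΔM = -1.2781;  Δλ = +1.9448 rad
tan C = Δλ / ΔM = -1.5216 → C = 123.31°

123.3°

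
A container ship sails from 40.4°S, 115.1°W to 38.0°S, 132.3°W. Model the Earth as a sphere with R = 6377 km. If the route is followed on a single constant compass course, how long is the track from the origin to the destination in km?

1507 km

Rhumb course C = atan2(Δλ, Δψ) with Δψ = ln[tan(π/4+φ₂/2)/tan(π/4+φ₁/2)] = +0.0541, Δλ = -0.3002 → C = 280.21°
d = R·|Δφ| / |cos C| = 6377·0.04189 / 0.17724 = 1507 km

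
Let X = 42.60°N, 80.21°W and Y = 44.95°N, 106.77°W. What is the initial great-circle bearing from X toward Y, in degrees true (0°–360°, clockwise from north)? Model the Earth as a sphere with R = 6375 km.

θ = atan2( sin Δλ·cos φ₂ ,  cos φ₁ sin φ₂ − sin φ₁ cos φ₂ cos Δλ )
  = atan2(-0.3164, +0.0916) = 286.14°

286.1°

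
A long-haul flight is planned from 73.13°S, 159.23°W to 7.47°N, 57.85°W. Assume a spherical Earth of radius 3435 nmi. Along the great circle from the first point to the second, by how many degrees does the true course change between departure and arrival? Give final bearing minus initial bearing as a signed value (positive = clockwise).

-81.9°

At departure: θ₁ = atan2(sin Δλ cos φ₂, cos φ₁ sin φ₂ − sin φ₁ cos φ₂ cos Δλ) = 98.74°
At arrival: θ₂ = atan2(sin Δλ cos φ₁, −cos φ₂ sin φ₁ + sin φ₂ cos φ₁ cos Δλ) = 16.82°
Δθ = θ₂ − θ₁ = -81.9°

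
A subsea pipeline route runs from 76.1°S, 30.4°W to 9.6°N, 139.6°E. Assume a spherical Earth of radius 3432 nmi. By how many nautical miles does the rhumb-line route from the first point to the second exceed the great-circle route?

1656 nmi

Great circle: cos σ = sin φ₁ sin φ₂ + cos φ₁ cos φ₂ cos Δλ,  σ = 1.9770 rad → d_gc = 6785.2 nmi
Rhumb line: Δψ = +2.2729, q = Δφ/Δψ = 0.6581, d_rh = R√(Δφ²+q²Δλ²) = 8441.4 nmi
Excess = 8441.4 − 6785.2 = 1656.2 ≈ 1656 nmi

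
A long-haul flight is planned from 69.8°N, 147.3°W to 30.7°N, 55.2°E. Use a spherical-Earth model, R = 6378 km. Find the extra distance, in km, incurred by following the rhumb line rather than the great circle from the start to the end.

Great circle: cos σ = sin φ₁ sin φ₂ + cos φ₁ cos φ₂ cos Δλ,  σ = 1.3645 rad → d_gc = 8702.78 km
Rhumb line: Δψ = -1.1618, q = Δφ/Δψ = 0.5874, d_rh = R√(Δφ²+q²Δλ²) = 11180.35 km
Excess = 11180.35 − 8702.78 = 2477.57 ≈ 2478 km

2478 km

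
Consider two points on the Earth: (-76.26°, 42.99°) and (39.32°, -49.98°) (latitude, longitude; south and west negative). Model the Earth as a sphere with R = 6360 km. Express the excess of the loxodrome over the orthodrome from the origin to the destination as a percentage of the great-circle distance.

Great circle: σ = 2.2460 rad → d_gc = Rσ = 14284.4 km
Rhumb: Δφ = +2.0173, Δλ = -1.6226, Δψ = +2.8637, q = Δφ/Δψ = 0.7044 → d_rh = R√(Δφ²+q²Δλ²) = 14746.1 km
Excess = (14746.1 − 14284.4) / 14284.4 = 461.7 / 14284.4 = 3.23% ≈ 3.2%

3.2%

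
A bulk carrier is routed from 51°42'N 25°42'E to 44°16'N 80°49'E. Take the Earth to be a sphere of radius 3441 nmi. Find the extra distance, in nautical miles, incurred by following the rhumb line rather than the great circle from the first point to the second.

Great circle: cos σ = sin φ₁ sin φ₂ + cos φ₁ cos φ₂ cos Δλ,  σ = 0.6408 rad → d_gc = 2205.1 nmi
Rhumb line: Δψ = -0.1943, q = Δφ/Δψ = 0.6677, d_rh = R√(Δφ²+q²Δλ²) = 2254.9 nmi
Excess = 2254.9 − 2205.1 = 49.8 ≈ 50 nmi

50 nmi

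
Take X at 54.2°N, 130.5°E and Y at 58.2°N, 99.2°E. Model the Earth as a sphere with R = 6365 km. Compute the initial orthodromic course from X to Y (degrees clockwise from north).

295.7°

N = sin Δλ·cos φ₂ = -0.2738;  D = cos φ₁ sin φ₂ − sin φ₁ cos φ₂ cos Δλ = +0.1320
initial course = atan2(N, D) = 295.74°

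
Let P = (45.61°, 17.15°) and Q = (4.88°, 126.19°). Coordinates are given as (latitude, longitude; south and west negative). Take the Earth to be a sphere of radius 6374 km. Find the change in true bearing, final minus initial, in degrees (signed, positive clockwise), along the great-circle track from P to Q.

+65.1°

At departure: θ₁ = atan2(sin Δλ cos φ₂, cos φ₁ sin φ₂ − sin φ₁ cos φ₂ cos Δλ) = 72.79°
At arrival: θ₂ = atan2(sin Δλ cos φ₁, −cos φ₂ sin φ₁ + sin φ₂ cos φ₁ cos Δλ) = 137.88°
Δθ = θ₂ − θ₁ = +65.1°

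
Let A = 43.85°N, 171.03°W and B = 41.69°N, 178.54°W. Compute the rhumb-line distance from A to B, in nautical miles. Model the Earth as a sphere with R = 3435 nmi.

355 nmi

Δψ = ln[tan(π/4+φ₂/2)/tan(π/4+φ₁/2)] = -0.0514;  Δφ = -0.0377 rad,  Δλ = -0.1311 rad
q = Δφ/Δψ = 0.7340
d = R·√(Δφ² + q²Δλ²) = 3435·0.10333 = 355 nmi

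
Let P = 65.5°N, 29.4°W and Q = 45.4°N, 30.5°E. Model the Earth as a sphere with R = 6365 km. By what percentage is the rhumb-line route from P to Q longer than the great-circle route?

3.3%

Great circle: σ = 0.6535 rad → d_gc = Rσ = 4159.7 km
Rhumb: Δφ = -0.3508, Δλ = +1.0455, Δψ = -0.6360, q = Δφ/Δψ = 0.5516 → d_rh = R√(Δφ²+q²Δλ²) = 4296.2 km
Excess = (4296.2 − 4159.7) / 4159.7 = 136.5 / 4159.7 = 3.28% ≈ 3.3%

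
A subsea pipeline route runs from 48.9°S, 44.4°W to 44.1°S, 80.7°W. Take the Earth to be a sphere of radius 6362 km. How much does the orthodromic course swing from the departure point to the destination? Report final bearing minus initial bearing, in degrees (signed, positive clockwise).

+26.8°

Initial bearing θ₁ = atan2(sin Δλ cos φ₂, cos φ₁ sin φ₂ − sin φ₁ cos φ₂ cos Δλ) = 267.13°
Final bearing θ₂ = (initial bearing from the destination back to the start) + 180° = 293.90°
Δθ = θ₂ − θ₁ = +26.8°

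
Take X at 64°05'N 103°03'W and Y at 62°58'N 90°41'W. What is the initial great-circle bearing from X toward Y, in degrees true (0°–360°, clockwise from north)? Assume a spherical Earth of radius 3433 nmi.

95.9°

N = sin Δλ·cos φ₂ = +0.0973;  D = cos φ₁ sin φ₂ − sin φ₁ cos φ₂ cos Δλ = -0.0100
initial course = atan2(N, D) = 95.87°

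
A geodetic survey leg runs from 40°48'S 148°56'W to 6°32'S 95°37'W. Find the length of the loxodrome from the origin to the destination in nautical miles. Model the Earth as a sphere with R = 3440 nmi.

3532 nmi

Rhumb course C = atan2(Δλ, Δψ) with Δψ = ln[tan(π/4+φ₂/2)/tan(π/4+φ₁/2)] = +0.6670, Δλ = +0.9306 → C = 54.37°
d = R·|Δφ| / |cos C| = 3440·0.59807 / 0.58256 = 3532 nmi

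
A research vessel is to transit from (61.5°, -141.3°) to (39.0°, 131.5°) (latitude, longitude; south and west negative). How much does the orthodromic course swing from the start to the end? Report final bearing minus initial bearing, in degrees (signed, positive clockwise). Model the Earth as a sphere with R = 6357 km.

Initial bearing θ₁ = atan2(sin Δλ cos φ₂, cos φ₁ sin φ₂ − sin φ₁ cos φ₂ cos Δλ) = 288.98°
Final bearing θ₂ = (initial bearing from the destination back to the start) + 180° = 215.49°
Δθ = θ₂ − θ₁ = -73.5°

-73.5°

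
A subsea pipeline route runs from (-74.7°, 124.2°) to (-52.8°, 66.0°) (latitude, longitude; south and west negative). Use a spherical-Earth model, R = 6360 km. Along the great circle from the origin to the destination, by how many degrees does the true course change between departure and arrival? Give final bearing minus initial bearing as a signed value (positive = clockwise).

+53.9°

Initial bearing θ₁ = atan2(sin Δλ cos φ₂, cos φ₁ sin φ₂ − sin φ₁ cos φ₂ cos Δλ) = 280.70°
Final bearing θ₂ = (initial bearing from the destination back to the start) + 180° = 334.61°
Δθ = θ₂ − θ₁ = +53.9°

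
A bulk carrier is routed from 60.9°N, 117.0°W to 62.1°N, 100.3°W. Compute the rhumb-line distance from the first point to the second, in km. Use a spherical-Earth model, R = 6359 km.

894 km

Rhumb course C = atan2(Δλ, Δψ) with Δψ = ln[tan(π/4+φ₂/2)/tan(π/4+φ₁/2)] = +0.0439, Δλ = +0.2915 → C = 81.43°
d = R·|Δφ| / |cos C| = 6359·0.02094 / 0.14893 = 894 km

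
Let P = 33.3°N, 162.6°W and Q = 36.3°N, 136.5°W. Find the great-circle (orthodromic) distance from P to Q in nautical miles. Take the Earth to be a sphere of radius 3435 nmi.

1293 nmi

Haversine: a = sin²(Δφ/2)+cos φ₁ cos φ₂ sin²(Δλ/2) = 0.03503;  σ = 2·atan2(√a,√(1−a))
σ = 21.574° → d = Rσ = 3435·0.37654 = 1293 nmi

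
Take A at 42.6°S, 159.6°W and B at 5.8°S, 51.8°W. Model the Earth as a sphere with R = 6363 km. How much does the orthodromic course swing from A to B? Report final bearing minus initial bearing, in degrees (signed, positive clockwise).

Initial bearing θ₁ = atan2(sin Δλ cos φ₂, cos φ₁ sin φ₂ − sin φ₁ cos φ₂ cos Δλ) = 106.48°
Final bearing θ₂ = (initial bearing from the destination back to the start) + 180° = 45.19°
Δθ = θ₂ − θ₁ = -61.3°

-61.3°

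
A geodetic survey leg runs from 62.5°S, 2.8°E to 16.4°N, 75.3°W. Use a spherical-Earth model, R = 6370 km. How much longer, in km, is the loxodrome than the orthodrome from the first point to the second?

225 km

Great circle: cos σ = sin φ₁ sin φ₂ + cos φ₁ cos φ₂ cos Δλ,  σ = 1.7306 rad → d_gc = 11023.8 km
Rhumb line: Δψ = +1.6980, q = Δφ/Δψ = 0.8110, d_rh = R√(Δφ²+q²Δλ²) = 11248.8 km
Excess = 11248.8 − 11023.8 = 225.0 ≈ 225 km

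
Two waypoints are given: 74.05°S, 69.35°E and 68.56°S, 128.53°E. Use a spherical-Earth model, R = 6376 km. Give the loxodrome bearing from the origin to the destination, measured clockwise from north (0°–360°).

Meridional parts: M(φ₁)=-1.9654, M(φ₂)=-1.6644 → ΔM = +0.3011;  Δλ = +1.0329 rad
tan C = Δλ / ΔM = +3.4306 → C = 73.75°

73.7°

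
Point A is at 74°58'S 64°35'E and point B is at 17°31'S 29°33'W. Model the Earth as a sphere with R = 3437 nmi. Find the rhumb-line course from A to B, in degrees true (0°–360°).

Δψ = ln[tan(π/4+φ₂/2)/tan(π/4+φ₁/2)] = +1.7147
Δλ = -1.6429 rad (taken the short way round)
course = atan2(Δλ, Δψ) = 316.23°

316.2°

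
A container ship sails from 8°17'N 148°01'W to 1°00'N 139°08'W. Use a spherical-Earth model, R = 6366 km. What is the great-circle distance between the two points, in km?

1273 km

cos σ = sin φ₁ sin φ₂ + cos φ₁ cos φ₂ cos Δλ
      = sin(8.28°)sin(1.00°) + cos(8.28°)cos(1.00°)cos(8.88°) = 0.9801
σ = 11.460° → d = Rσ = 6366·0.20002 = 1273 km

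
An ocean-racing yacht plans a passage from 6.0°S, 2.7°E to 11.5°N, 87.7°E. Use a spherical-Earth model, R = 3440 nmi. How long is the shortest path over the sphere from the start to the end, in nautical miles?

Haversine: a = sin²(Δφ/2)+cos φ₁ cos φ₂ sin²(Δλ/2) = 0.46795;  σ = 2·atan2(√a,√(1−a))
σ = 86.325° → d = Rσ = 3440·1.50665 = 5183 nmi

5183 nmi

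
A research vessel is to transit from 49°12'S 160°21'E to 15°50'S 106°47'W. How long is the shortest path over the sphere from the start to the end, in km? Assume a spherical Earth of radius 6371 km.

8886 km

Haversine: a = sin²(Δφ/2)+cos φ₁ cos φ₂ sin²(Δλ/2) = 0.41245;  σ = 2·atan2(√a,√(1−a))
σ = 79.916° → d = Rσ = 6371·1.39479 = 8886 km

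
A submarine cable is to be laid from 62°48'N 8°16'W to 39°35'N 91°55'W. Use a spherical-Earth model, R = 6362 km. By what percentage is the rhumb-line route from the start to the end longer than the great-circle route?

Great circle: σ = 0.9202 rad → d_gc = Rσ = 5854.0 km
Rhumb: Δφ = -0.4052, Δλ = -1.4600, Δψ = -0.6657, q = Δφ/Δψ = 0.6087 → d_rh = R√(Δφ²+q²Δλ²) = 6213.9 km
Excess = (6213.9 − 5854.0) / 5854.0 = 359.9 / 5854.0 = 6.148% ≈ 6.1%

6.1%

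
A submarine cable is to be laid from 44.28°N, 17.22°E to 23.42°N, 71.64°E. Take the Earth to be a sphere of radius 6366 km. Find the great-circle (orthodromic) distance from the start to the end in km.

cos σ = sin φ₁ sin φ₂ + cos φ₁ cos φ₂ cos Δλ
      = sin(44.28°)sin(23.42°) + cos(44.28°)cos(23.42°)cos(54.42°) = 0.6597
σ = 48.720° → d = Rσ = 6366·0.85032 = 5413 km

5413 km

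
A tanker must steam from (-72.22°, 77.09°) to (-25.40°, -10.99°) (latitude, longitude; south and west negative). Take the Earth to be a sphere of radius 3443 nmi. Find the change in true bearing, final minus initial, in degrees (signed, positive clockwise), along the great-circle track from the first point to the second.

+76.8°

Initial bearing θ₁ = atan2(sin Δλ cos φ₂, cos φ₁ sin φ₂ − sin φ₁ cos φ₂ cos Δλ) = 263.54°
Final bearing θ₂ = (initial bearing from the destination back to the start) + 180° = 340.37°
Δθ = θ₂ − θ₁ = +76.8°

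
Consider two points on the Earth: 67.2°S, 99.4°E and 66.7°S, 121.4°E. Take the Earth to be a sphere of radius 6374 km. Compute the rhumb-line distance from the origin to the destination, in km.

960 km

Δψ = ln[tan(π/4+φ₂/2)/tan(π/4+φ₁/2)] = +0.0223;  Δφ = +0.0087 rad,  Δλ = +0.3840 rad
q = Δφ/Δψ = 0.3915
d = R·√(Δφ² + q²Δλ²) = 6374·0.15059 = 960 km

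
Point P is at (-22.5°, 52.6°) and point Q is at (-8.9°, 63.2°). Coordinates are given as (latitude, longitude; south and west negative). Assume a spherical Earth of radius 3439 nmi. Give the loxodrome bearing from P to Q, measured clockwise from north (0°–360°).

36.8°

Δψ = ln[tan(π/4+φ₂/2)/tan(π/4+φ₁/2)] = +0.2472
Δλ = +0.1850 rad (taken the short way round)
course = atan2(Δλ, Δψ) = 36.81°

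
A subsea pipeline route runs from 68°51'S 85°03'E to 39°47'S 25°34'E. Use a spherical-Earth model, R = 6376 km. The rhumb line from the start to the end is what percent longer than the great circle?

3.2%

Great circle: σ = 0.7413 rad → d_gc = Rσ = 4726.6 km
Rhumb: Δφ = +0.5073, Δλ = -1.0382, Δψ = +0.9203, q = Δφ/Δψ = 0.5512 → d_rh = R√(Δφ²+q²Δλ²) = 4876.2 km
Excess = (4876.2 − 4726.6) / 4726.6 = 149.6 / 4726.6 = 3.17% ≈ 3.2%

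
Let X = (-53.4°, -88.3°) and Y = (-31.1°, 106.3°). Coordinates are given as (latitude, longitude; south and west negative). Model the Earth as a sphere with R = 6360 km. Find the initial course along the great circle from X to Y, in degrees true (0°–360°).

192.5°

N = sin Δλ·cos φ₂ = -0.2158;  D = cos φ₁ sin φ₂ − sin φ₁ cos φ₂ cos Δλ = -0.9732
initial course = atan2(N, D) = 192.50°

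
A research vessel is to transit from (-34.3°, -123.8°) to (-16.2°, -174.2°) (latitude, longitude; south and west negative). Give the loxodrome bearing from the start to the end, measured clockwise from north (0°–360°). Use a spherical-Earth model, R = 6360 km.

291.8°

Meridional parts: M(φ₁)=-0.6380, M(φ₂)=-0.2866 → ΔM = +0.3514;  Δλ = -0.8796 rad
tan C = Δλ / ΔM = -2.5033 → C = 291.78°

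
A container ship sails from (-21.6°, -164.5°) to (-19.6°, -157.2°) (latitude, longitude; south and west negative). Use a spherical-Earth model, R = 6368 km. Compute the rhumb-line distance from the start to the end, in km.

Rhumb course C = atan2(Δλ, Δψ) with Δψ = ln[tan(π/4+φ₂/2)/tan(π/4+φ₁/2)] = +0.0373, Δλ = +0.1274 → C = 73.68°
d = R·|Δφ| / |cos C| = 6368·0.03491 / 0.28092 = 791 km

791 km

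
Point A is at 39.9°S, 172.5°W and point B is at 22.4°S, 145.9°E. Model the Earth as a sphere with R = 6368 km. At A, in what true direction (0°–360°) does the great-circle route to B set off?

N = sin Δλ·cos φ₂ = -0.6138;  D = cos φ₁ sin φ₂ − sin φ₁ cos φ₂ cos Δλ = +0.1511
initial course = atan2(N, D) = 283.83°

283.8°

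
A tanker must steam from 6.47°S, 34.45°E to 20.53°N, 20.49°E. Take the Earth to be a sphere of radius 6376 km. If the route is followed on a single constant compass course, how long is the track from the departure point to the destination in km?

Δψ = ln[tan(π/4+φ₂/2)/tan(π/4+φ₁/2)] = +0.4794;  Δφ = +0.4712 rad,  Δλ = -0.2436 rad
q = Δφ/Δψ = 0.9830
d = R·√(Δφ² + q²Δλ²) = 6376·0.52861 = 3370 km

3370 km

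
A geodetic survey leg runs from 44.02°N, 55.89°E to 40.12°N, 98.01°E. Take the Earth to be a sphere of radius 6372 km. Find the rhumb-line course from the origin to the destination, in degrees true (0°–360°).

97.1°

Meridional parts: M(φ₁)=+0.8574, M(φ₂)=+0.7656 → ΔM = -0.0917;  Δλ = +0.7351 rad
tan C = Δλ / ΔM = -8.0131 → C = 97.11°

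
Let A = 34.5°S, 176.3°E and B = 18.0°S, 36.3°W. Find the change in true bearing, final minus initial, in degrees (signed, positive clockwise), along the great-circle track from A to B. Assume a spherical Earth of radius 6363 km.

-113.6°

At departure: θ₁ = atan2(sin Δλ cos φ₂, cos φ₁ sin φ₂ − sin φ₁ cos φ₂ cos Δλ) = 144.12°
At arrival: θ₂ = atan2(sin Δλ cos φ₁, −cos φ₂ sin φ₁ + sin φ₂ cos φ₁ cos Δλ) = 30.52°
Δθ = θ₂ − θ₁ = -113.6°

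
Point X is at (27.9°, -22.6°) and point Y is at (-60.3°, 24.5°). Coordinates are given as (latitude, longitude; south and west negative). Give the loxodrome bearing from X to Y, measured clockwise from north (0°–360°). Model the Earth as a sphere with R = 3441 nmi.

Meridional parts: M(φ₁)=+0.5074, M(φ₂)=-1.3275 → ΔM = -1.8349;  Δλ = +0.8221 rad
tan C = Δλ / ΔM = -0.4480 → C = 155.87°

155.9°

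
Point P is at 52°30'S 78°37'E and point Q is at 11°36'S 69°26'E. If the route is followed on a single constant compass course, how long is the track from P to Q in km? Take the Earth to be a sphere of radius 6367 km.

4620 km

Rhumb course C = atan2(Δλ, Δψ) with Δψ = ln[tan(π/4+φ₂/2)/tan(π/4+φ₁/2)] = +0.8766, Δλ = -0.1603 → C = 349.64°
d = R·|Δφ| / |cos C| = 6367·0.71384 / 0.98369 = 4620 km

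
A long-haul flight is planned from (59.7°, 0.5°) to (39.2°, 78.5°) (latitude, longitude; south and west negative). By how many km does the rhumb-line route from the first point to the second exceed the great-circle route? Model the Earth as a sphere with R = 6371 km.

Great circle: cos σ = sin φ₁ sin φ₂ + cos φ₁ cos φ₂ cos Δλ,  σ = 0.8931 rad → d_gc = 5690.1 km
Rhumb line: Δψ = -0.5617, q = Δφ/Δψ = 0.6369, d_rh = R√(Δφ²+q²Δλ²) = 5976.1 km
Excess = 5976.1 − 5690.1 = 286.0 ≈ 286 km

286 km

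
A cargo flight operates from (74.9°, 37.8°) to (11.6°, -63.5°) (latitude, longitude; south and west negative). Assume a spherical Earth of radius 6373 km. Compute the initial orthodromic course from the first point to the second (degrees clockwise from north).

283.9°

N = sin Δλ·cos φ₂ = -0.9606;  D = cos φ₁ sin φ₂ − sin φ₁ cos φ₂ cos Δλ = +0.2377
initial course = atan2(N, D) = 283.90°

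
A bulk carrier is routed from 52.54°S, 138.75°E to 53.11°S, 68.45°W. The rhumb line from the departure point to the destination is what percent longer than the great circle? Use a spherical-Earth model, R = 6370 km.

28.4%

Great circle: σ = 1.2555 rad → d_gc = Rσ = 7997.3 km
Rhumb: Δφ = -0.0099, Δλ = +2.6669, Δψ = -0.0165, q = Δφ/Δψ = 0.6042 → d_rh = R√(Δφ²+q²Δλ²) = 10265.0 km
Excess = (10265.0 − 7997.3) / 7997.3 = 2267.7 / 7997.3 = 28.36% ≈ 28.4%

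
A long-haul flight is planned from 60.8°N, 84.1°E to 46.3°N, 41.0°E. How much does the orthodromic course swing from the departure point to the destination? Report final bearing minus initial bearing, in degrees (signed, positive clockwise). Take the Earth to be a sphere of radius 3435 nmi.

-35.5°

At departure: θ₁ = atan2(sin Δλ cos φ₂, cos φ₁ sin φ₂ − sin φ₁ cos φ₂ cos Δλ) = 259.48°
At arrival: θ₂ = atan2(sin Δλ cos φ₁, −cos φ₂ sin φ₁ + sin φ₂ cos φ₁ cos Δλ) = 223.97°
Δθ = θ₂ − θ₁ = -35.5°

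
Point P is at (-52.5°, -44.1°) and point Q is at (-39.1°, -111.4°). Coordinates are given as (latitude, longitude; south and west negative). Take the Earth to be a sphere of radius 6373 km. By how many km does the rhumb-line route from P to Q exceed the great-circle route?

Great circle: cos σ = sin φ₁ sin φ₂ + cos φ₁ cos φ₂ cos Δλ,  σ = 0.8194 rad → d_gc = 5222.0 km
Rhumb line: Δψ = +0.3379, q = Δφ/Δψ = 0.6922, d_rh = R√(Δφ²+q²Δλ²) = 5391.6 km
Excess = 5391.6 − 5222.0 = 169.6 ≈ 170 km

170 km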